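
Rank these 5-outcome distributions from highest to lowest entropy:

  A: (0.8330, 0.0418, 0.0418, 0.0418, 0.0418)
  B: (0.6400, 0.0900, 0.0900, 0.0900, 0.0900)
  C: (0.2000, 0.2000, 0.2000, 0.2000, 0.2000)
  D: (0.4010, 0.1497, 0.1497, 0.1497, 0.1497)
C > D > B > A

Key insight: Entropy is maximized by uniform distributions and minimized by concentrated distributions.

Entropies:
  H(A) = 0.9848 bits
  H(B) = 1.6627 bits
  H(C) = 2.3219 bits
  H(D) = 2.1695 bits

Ranking: C > D > B > A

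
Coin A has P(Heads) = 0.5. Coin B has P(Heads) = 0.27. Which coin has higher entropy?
A

For binary distributions, entropy is maximized at p=0.5 and decreases as p moves toward 0 or 1.

H(A) = H(0.5) = 1.0000 bits
H(B) = H(0.27) = 0.8415 bits

Distribution A (p=0.5) is closer to uniform (p=0.5), so it has higher entropy.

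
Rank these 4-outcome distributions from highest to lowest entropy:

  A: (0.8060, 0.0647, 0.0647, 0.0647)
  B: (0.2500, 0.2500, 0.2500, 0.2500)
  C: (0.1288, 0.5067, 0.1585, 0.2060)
B > C > A

Key insight: Entropy is maximized by uniform distributions and minimized by concentrated distributions.

- Uniform distributions have maximum entropy log₂(4) = 2.0000 bits
- The more "peaked" or concentrated a distribution, the lower its entropy

Entropies:
  H(A) = 1.0172 bits
  H(B) = 2.0000 bits
  H(C) = 1.7685 bits

Ranking: B > C > A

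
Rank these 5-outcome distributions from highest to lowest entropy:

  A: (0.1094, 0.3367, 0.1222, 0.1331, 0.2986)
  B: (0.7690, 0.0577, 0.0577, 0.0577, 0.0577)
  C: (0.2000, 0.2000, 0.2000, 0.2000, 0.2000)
C > A > B

Key insight: Entropy is maximized by uniform distributions and minimized by concentrated distributions.

- Uniform distributions have maximum entropy log₂(5) = 2.3219 bits
- The more "peaked" or concentrated a distribution, the lower its entropy

Entropies:
  H(A) = 2.1565 bits
  H(B) = 1.2418 bits
  H(C) = 2.3219 bits

Ranking: C > A > B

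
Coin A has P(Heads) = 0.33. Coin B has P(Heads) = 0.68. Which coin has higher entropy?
A

For binary distributions, entropy is maximized at p=0.5 and decreases as p moves toward 0 or 1.

H(A) = H(0.33) = 0.9149 bits
H(B) = H(0.68) = 0.9044 bits

Distribution A (p=0.33) is closer to uniform (p=0.5), so it has higher entropy.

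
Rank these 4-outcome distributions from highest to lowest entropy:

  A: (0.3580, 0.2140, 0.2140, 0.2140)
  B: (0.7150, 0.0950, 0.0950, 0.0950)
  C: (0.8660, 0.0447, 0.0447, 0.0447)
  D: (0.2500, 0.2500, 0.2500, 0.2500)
D > A > B > C

Key insight: Entropy is maximized by uniform distributions and minimized by concentrated distributions.

Entropies:
  H(A) = 1.9586 bits
  H(B) = 1.3139 bits
  H(C) = 0.7807 bits
  H(D) = 2.0000 bits

Ranking: D > A > B > C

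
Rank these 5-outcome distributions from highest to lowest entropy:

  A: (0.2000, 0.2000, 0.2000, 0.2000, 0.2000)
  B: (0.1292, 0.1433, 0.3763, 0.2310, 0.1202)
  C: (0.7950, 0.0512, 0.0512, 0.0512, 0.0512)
A > B > C

Key insight: Entropy is maximized by uniform distributions and minimized by concentrated distributions.

- Uniform distributions have maximum entropy log₂(5) = 2.3219 bits
- The more "peaked" or concentrated a distribution, the lower its entropy

Entropies:
  H(A) = 2.3219 bits
  H(B) = 2.1694 bits
  H(C) = 1.1418 bits

Ranking: A > B > C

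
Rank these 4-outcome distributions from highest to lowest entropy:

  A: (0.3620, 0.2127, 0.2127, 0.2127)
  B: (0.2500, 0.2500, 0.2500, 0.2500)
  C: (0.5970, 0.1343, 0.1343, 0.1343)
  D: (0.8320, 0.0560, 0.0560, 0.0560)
B > A > C > D

Key insight: Entropy is maximized by uniform distributions and minimized by concentrated distributions.

Entropies:
  H(A) = 1.9555 bits
  H(B) = 2.0000 bits
  H(C) = 1.6114 bits
  H(D) = 0.9194 bits

Ranking: B > A > C > D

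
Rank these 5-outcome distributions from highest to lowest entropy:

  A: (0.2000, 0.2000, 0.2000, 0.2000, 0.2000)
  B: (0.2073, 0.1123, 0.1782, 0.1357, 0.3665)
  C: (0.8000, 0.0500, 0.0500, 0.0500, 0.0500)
A > B > C

Key insight: Entropy is maximized by uniform distributions and minimized by concentrated distributions.

- Uniform distributions have maximum entropy log₂(5) = 2.3219 bits
- The more "peaked" or concentrated a distribution, the lower its entropy

Entropies:
  H(A) = 2.3219 bits
  H(B) = 2.1901 bits
  H(C) = 1.1219 bits

Ranking: A > B > C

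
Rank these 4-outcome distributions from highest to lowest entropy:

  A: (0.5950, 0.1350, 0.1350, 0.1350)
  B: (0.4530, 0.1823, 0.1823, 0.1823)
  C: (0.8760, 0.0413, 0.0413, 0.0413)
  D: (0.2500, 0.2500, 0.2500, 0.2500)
D > B > A > C

Key insight: Entropy is maximized by uniform distributions and minimized by concentrated distributions.

Entropies:
  H(A) = 1.6157 bits
  H(B) = 1.8606 bits
  H(C) = 0.7373 bits
  H(D) = 2.0000 bits

Ranking: D > B > A > C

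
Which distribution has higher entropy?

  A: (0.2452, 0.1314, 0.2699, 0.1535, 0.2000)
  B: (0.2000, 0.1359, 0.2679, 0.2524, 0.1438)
A

Both distributions are close to uniform, making this a harder comparison.

H(A) = 2.2713 bits
H(B) = 2.2684 bits

The distribution closer to uniform has higher entropy.
Answer: A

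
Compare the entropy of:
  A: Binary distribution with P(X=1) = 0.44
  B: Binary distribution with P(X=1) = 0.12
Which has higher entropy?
A

For binary distributions, entropy is maximized at p=0.5 and decreases as p moves toward 0 or 1.

H(A) = H(0.44) = 0.9896 bits
H(B) = H(0.12) = 0.5294 bits

Distribution A (p=0.44) is closer to uniform (p=0.5), so it has higher entropy.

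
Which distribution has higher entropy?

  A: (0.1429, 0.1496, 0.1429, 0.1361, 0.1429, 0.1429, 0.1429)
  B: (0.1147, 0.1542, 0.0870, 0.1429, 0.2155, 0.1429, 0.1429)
A

Both distributions are close to uniform, making this a harder comparison.

H(A) = 2.8069 bits
H(B) = 2.7610 bits

The distribution closer to uniform has higher entropy.
Answer: A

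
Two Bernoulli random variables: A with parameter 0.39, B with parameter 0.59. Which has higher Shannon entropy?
B

For binary distributions, entropy is maximized at p=0.5 and decreases as p moves toward 0 or 1.

H(A) = H(0.39) = 0.9648 bits
H(B) = H(0.59) = 0.9765 bits

Distribution B (p=0.59) is closer to uniform (p=0.5), so it has higher entropy.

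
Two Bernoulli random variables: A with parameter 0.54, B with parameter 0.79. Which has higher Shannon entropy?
A

For binary distributions, entropy is maximized at p=0.5 and decreases as p moves toward 0 or 1.

H(A) = H(0.54) = 0.9954 bits
H(B) = H(0.79) = 0.7415 bits

Distribution A (p=0.54) is closer to uniform (p=0.5), so it has higher entropy.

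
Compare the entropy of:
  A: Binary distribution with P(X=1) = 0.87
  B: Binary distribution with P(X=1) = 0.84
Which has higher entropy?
B

For binary distributions, entropy is maximized at p=0.5 and decreases as p moves toward 0 or 1.

H(A) = H(0.87) = 0.5574 bits
H(B) = H(0.84) = 0.6343 bits

Distribution B (p=0.84) is closer to uniform (p=0.5), so it has higher entropy.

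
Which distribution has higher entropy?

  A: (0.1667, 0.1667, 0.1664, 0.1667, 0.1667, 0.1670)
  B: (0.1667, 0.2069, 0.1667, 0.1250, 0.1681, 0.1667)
A

Both distributions are close to uniform, making this a harder comparison.

H(A) = 2.5850 bits
H(B) = 2.5702 bits

The distribution closer to uniform has higher entropy.
Answer: A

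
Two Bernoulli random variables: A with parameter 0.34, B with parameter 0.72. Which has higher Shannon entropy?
A

For binary distributions, entropy is maximized at p=0.5 and decreases as p moves toward 0 or 1.

H(A) = H(0.34) = 0.9248 bits
H(B) = H(0.72) = 0.8555 bits

Distribution A (p=0.34) is closer to uniform (p=0.5), so it has higher entropy.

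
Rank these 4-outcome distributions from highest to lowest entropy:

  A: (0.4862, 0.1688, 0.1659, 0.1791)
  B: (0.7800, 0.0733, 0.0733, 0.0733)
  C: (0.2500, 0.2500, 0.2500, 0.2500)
C > A > B

Key insight: Entropy is maximized by uniform distributions and minimized by concentrated distributions.

- Uniform distributions have maximum entropy log₂(4) = 2.0000 bits
- The more "peaked" or concentrated a distribution, the lower its entropy

Entropies:
  H(A) = 1.8133 bits
  H(B) = 1.1089 bits
  H(C) = 2.0000 bits

Ranking: C > A > B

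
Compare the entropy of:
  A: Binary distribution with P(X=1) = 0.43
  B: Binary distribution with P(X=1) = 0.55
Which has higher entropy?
B

For binary distributions, entropy is maximized at p=0.5 and decreases as p moves toward 0 or 1.

H(A) = H(0.43) = 0.9858 bits
H(B) = H(0.55) = 0.9928 bits

Distribution B (p=0.55) is closer to uniform (p=0.5), so it has higher entropy.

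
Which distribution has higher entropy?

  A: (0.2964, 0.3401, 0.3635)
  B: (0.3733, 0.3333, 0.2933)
A

Both distributions are close to uniform, making this a harder comparison.

H(A) = 1.5799 bits
H(B) = 1.5780 bits

The distribution closer to uniform has higher entropy.
Answer: A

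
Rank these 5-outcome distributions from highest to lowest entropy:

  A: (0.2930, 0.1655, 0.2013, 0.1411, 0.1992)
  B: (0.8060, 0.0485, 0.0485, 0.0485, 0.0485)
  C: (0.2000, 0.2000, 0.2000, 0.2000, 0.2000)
C > A > B

Key insight: Entropy is maximized by uniform distributions and minimized by concentrated distributions.

- Uniform distributions have maximum entropy log₂(5) = 2.3219 bits
- The more "peaked" or concentrated a distribution, the lower its entropy

Entropies:
  H(A) = 2.2762 bits
  H(B) = 1.0978 bits
  H(C) = 2.3219 bits

Ranking: C > A > B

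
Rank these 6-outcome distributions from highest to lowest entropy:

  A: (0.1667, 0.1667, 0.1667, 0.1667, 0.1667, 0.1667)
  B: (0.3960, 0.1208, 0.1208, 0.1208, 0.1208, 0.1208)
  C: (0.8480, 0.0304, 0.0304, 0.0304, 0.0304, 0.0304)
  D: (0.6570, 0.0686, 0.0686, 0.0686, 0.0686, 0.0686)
A > B > D > C

Key insight: Entropy is maximized by uniform distributions and minimized by concentrated distributions.

Entropies:
  H(A) = 2.5850 bits
  H(B) = 2.3710 bits
  H(C) = 0.9678 bits
  H(D) = 1.7241 bits

Ranking: A > B > D > C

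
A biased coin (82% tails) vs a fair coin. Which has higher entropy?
Fair coin

The fair coin is uniform (p=0.5), maximizing binary entropy at 1 bit. The biased coin has H(0.82) ≈ 0.680 bits — its outcome is more predictable, so its entropy is lower.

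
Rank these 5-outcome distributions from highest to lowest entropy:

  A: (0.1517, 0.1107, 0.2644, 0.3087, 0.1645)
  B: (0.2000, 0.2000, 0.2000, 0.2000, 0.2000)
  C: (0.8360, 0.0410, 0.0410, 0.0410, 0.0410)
B > A > C

Key insight: Entropy is maximized by uniform distributions and minimized by concentrated distributions.

- Uniform distributions have maximum entropy log₂(5) = 2.3219 bits
- The more "peaked" or concentrated a distribution, the lower its entropy

Entropies:
  H(A) = 2.2235 bits
  H(B) = 2.3219 bits
  H(C) = 0.9718 bits

Ranking: B > A > C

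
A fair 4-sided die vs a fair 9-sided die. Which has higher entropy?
9-sided die

Both are uniform distributions; for uniform over n outcomes, H = log₂(n). H(4-sided) = log₂(4) = 2.000 bits and H(9-sided) = log₂(9) = 3.170 bits. More outcomes in a uniform distribution means higher entropy.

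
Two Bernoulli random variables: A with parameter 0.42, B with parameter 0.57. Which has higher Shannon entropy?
B

For binary distributions, entropy is maximized at p=0.5 and decreases as p moves toward 0 or 1.

H(A) = H(0.42) = 0.9815 bits
H(B) = H(0.57) = 0.9858 bits

Distribution B (p=0.57) is closer to uniform (p=0.5), so it has higher entropy.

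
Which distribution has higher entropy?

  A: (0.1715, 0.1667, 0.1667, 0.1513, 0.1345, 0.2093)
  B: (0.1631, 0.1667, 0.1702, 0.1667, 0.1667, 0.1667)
B

Both distributions are close to uniform, making this a harder comparison.

H(A) = 2.5717 bits
H(B) = 2.5849 bits

The distribution closer to uniform has higher entropy.
Answer: B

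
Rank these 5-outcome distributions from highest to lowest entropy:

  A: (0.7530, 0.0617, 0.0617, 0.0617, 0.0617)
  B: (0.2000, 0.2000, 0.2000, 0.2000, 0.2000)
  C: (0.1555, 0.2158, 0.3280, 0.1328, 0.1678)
B > C > A

Key insight: Entropy is maximized by uniform distributions and minimized by concentrated distributions.

- Uniform distributions have maximum entropy log₂(5) = 2.3219 bits
- The more "peaked" or concentrated a distribution, the lower its entropy

Entropies:
  H(A) = 1.3005 bits
  H(B) = 2.3219 bits
  H(C) = 2.2414 bits

Ranking: B > C > A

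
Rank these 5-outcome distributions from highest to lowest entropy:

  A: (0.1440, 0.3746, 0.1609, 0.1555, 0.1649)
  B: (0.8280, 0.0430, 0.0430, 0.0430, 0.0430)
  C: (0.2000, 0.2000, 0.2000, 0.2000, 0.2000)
C > A > B

Key insight: Entropy is maximized by uniform distributions and minimized by concentrated distributions.

- Uniform distributions have maximum entropy log₂(5) = 2.3219 bits
- The more "peaked" or concentrated a distribution, the lower its entropy

Entropies:
  H(A) = 2.2038 bits
  H(B) = 1.0063 bits
  H(C) = 2.3219 bits

Ranking: C > A > B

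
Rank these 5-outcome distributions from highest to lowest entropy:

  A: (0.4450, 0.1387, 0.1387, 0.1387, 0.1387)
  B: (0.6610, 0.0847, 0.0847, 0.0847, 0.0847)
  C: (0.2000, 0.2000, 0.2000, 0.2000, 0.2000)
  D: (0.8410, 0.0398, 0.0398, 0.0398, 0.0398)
C > A > B > D

Key insight: Entropy is maximized by uniform distributions and minimized by concentrated distributions.

Entropies:
  H(A) = 2.1013 bits
  H(B) = 1.6019 bits
  H(C) = 2.3219 bits
  H(D) = 0.9499 bits

Ranking: C > A > B > D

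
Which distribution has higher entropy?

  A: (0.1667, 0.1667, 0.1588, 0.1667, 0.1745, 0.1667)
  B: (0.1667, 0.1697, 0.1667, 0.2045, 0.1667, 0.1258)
A

Both distributions are close to uniform, making this a harder comparison.

H(A) = 2.5844 bits
H(B) = 2.5712 bits

The distribution closer to uniform has higher entropy.
Answer: A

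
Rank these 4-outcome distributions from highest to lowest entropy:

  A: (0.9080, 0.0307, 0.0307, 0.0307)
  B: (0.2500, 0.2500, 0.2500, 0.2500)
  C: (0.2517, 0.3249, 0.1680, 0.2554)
B > C > A

Key insight: Entropy is maximized by uniform distributions and minimized by concentrated distributions.

- Uniform distributions have maximum entropy log₂(4) = 2.0000 bits
- The more "peaked" or concentrated a distribution, the lower its entropy

Entropies:
  H(A) = 0.5889 bits
  H(B) = 2.0000 bits
  H(C) = 1.9632 bits

Ranking: B > C > A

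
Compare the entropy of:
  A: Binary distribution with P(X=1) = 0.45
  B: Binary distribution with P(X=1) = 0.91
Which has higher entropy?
A

For binary distributions, entropy is maximized at p=0.5 and decreases as p moves toward 0 or 1.

H(A) = H(0.45) = 0.9928 bits
H(B) = H(0.91) = 0.4365 bits

Distribution A (p=0.45) is closer to uniform (p=0.5), so it has higher entropy.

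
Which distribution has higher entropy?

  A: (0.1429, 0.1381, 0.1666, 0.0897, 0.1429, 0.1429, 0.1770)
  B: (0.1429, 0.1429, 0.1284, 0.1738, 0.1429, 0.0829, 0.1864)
A

Both distributions are close to uniform, making this a harder comparison.

H(A) = 2.7826 bits
H(B) = 2.7716 bits

The distribution closer to uniform has higher entropy.
Answer: A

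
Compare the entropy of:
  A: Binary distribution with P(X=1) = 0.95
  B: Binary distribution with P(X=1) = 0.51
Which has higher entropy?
B

For binary distributions, entropy is maximized at p=0.5 and decreases as p moves toward 0 or 1.

H(A) = H(0.95) = 0.2864 bits
H(B) = H(0.51) = 0.9997 bits

Distribution B (p=0.51) is closer to uniform (p=0.5), so it has higher entropy.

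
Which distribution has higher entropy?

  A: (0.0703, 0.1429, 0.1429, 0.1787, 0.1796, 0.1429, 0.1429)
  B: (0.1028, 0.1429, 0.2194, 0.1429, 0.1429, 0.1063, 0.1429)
B

Both distributions are close to uniform, making this a harder comparison.

H(A) = 2.7624 bits
H(B) = 2.7656 bits

The distribution closer to uniform has higher entropy.
Answer: B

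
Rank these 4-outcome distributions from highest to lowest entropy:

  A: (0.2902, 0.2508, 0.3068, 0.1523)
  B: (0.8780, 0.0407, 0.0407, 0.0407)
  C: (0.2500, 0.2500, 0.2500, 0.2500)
C > A > B

Key insight: Entropy is maximized by uniform distributions and minimized by concentrated distributions.

- Uniform distributions have maximum entropy log₂(4) = 2.0000 bits
- The more "peaked" or concentrated a distribution, the lower its entropy

Entropies:
  H(A) = 1.9548 bits
  H(B) = 0.7284 bits
  H(C) = 2.0000 bits

Ranking: C > A > B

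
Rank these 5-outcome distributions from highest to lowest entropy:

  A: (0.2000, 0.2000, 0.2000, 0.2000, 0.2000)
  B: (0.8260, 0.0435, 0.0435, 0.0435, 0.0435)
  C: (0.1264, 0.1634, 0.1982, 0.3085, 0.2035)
A > C > B

Key insight: Entropy is maximized by uniform distributions and minimized by concentrated distributions.

- Uniform distributions have maximum entropy log₂(5) = 2.3219 bits
- The more "peaked" or concentrated a distribution, the lower its entropy

Entropies:
  H(A) = 2.3219 bits
  H(B) = 1.0148 bits
  H(C) = 2.2579 bits

Ranking: A > C > B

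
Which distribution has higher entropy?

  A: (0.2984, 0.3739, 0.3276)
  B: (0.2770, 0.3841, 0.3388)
A

Both distributions are close to uniform, making this a harder comparison.

H(A) = 1.5787 bits
H(B) = 1.5723 bits

The distribution closer to uniform has higher entropy.
Answer: A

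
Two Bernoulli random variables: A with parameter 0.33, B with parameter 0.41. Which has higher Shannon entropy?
B

For binary distributions, entropy is maximized at p=0.5 and decreases as p moves toward 0 or 1.

H(A) = H(0.33) = 0.9149 bits
H(B) = H(0.41) = 0.9765 bits

Distribution B (p=0.41) is closer to uniform (p=0.5), so it has higher entropy.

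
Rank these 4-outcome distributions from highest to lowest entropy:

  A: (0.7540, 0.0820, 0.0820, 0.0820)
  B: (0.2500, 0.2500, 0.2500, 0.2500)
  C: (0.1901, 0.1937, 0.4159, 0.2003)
B > C > A

Key insight: Entropy is maximized by uniform distributions and minimized by concentrated distributions.

- Uniform distributions have maximum entropy log₂(4) = 2.0000 bits
- The more "peaked" or concentrated a distribution, the lower its entropy

Entropies:
  H(A) = 1.1948 bits
  H(B) = 2.0000 bits
  H(C) = 1.9051 bits

Ranking: B > C > A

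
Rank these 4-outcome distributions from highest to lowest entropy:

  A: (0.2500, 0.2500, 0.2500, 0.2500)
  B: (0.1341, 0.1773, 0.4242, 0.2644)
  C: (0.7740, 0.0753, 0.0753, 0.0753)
A > B > C

Key insight: Entropy is maximized by uniform distributions and minimized by concentrated distributions.

- Uniform distributions have maximum entropy log₂(4) = 2.0000 bits
- The more "peaked" or concentrated a distribution, the lower its entropy

Entropies:
  H(A) = 2.0000 bits
  H(B) = 1.8634 bits
  H(C) = 1.1292 bits

Ranking: A > B > C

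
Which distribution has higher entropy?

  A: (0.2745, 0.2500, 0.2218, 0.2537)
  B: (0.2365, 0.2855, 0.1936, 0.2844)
A

Both distributions are close to uniform, making this a harder comparison.

H(A) = 1.9959 bits
H(B) = 1.9828 bits

The distribution closer to uniform has higher entropy.
Answer: A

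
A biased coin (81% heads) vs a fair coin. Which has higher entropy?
Fair coin

The fair coin is uniform (p=0.5), maximizing binary entropy at 1 bit. The biased coin has H(0.81) ≈ 0.701 bits — its outcome is more predictable, so its entropy is lower.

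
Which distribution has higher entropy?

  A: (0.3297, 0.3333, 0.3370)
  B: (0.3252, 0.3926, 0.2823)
A

Both distributions are close to uniform, making this a harder comparison.

H(A) = 1.5849 bits
H(B) = 1.5717 bits

The distribution closer to uniform has higher entropy.
Answer: A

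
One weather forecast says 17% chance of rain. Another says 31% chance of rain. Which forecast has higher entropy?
31% forecast

Treat each forecast as a Bernoulli distribution. Binary entropy is maximized at p=0.5 and falls off symmetrically toward 0 or 1. The 31% forecast is closer to 50%, so it is more uncertain. H(17%) ≈ 0.658 bits, H(31%) ≈ 0.893 bits.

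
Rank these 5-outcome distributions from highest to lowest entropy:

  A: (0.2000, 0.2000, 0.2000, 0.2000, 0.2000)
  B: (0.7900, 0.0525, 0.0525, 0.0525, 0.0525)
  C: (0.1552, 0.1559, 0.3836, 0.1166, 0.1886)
A > C > B

Key insight: Entropy is maximized by uniform distributions and minimized by concentrated distributions.

- Uniform distributions have maximum entropy log₂(5) = 2.3219 bits
- The more "peaked" or concentrated a distribution, the lower its entropy

Entropies:
  H(A) = 2.3219 bits
  H(B) = 1.1615 bits
  H(C) = 2.1809 bits

Ranking: A > C > B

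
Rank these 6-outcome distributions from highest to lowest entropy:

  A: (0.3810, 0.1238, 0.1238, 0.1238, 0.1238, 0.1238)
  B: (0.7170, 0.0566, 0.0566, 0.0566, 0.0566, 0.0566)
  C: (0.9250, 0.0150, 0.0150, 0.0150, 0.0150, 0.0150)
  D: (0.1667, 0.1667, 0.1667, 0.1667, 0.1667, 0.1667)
D > A > B > C

Key insight: Entropy is maximized by uniform distributions and minimized by concentrated distributions.

Entropies:
  H(A) = 2.3960 bits
  H(B) = 1.5166 bits
  H(C) = 0.5585 bits
  H(D) = 2.5850 bits

Ranking: D > A > B > C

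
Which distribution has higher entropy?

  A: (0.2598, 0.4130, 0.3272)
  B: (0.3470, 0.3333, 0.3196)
B

Both distributions are close to uniform, making this a harder comparison.

H(A) = 1.5594 bits
H(B) = 1.5841 bits

The distribution closer to uniform has higher entropy.
Answer: B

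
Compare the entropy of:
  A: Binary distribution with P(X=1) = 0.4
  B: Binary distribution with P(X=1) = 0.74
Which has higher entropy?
A

For binary distributions, entropy is maximized at p=0.5 and decreases as p moves toward 0 or 1.

H(A) = H(0.4) = 0.9710 bits
H(B) = H(0.74) = 0.8267 bits

Distribution A (p=0.4) is closer to uniform (p=0.5), so it has higher entropy.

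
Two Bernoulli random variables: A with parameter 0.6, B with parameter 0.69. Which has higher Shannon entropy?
A

For binary distributions, entropy is maximized at p=0.5 and decreases as p moves toward 0 or 1.

H(A) = H(0.6) = 0.9710 bits
H(B) = H(0.69) = 0.8932 bits

Distribution A (p=0.6) is closer to uniform (p=0.5), so it has higher entropy.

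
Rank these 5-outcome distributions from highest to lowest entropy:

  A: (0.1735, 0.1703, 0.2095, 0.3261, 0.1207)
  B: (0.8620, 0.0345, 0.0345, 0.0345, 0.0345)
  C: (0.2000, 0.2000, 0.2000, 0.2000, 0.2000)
C > A > B

Key insight: Entropy is maximized by uniform distributions and minimized by concentrated distributions.

- Uniform distributions have maximum entropy log₂(5) = 2.3219 bits
- The more "peaked" or concentrated a distribution, the lower its entropy

Entropies:
  H(A) = 2.2411 bits
  H(B) = 0.8550 bits
  H(C) = 2.3219 bits

Ranking: C > A > B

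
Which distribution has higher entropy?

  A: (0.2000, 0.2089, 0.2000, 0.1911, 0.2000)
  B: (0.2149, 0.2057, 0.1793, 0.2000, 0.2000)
A

Both distributions are close to uniform, making this a harder comparison.

H(A) = 2.3214 bits
H(B) = 2.3194 bits

The distribution closer to uniform has higher entropy.
Answer: A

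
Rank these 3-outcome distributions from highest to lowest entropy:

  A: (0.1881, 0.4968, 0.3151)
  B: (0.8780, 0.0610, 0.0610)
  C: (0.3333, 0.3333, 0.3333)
C > A > B

Key insight: Entropy is maximized by uniform distributions and minimized by concentrated distributions.

- Uniform distributions have maximum entropy log₂(3) = 1.5850 bits
- The more "peaked" or concentrated a distribution, the lower its entropy

Entropies:
  H(A) = 1.4798 bits
  H(B) = 0.6571 bits
  H(C) = 1.5850 bits

Ranking: C > A > B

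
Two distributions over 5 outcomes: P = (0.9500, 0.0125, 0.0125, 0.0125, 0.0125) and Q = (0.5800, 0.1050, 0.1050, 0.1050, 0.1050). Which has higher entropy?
Q

P is highly concentrated on one outcome (95%), making it nearly deterministic. Q spreads its mass more evenly (max 58%). The more spread-out distribution has higher entropy: H(P) ≈ 0.386 bits, H(Q) ≈ 1.821 bits.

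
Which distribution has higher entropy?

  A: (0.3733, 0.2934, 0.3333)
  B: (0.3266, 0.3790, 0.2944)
A

Both distributions are close to uniform, making this a harder comparison.

H(A) = 1.5780 bits
H(B) = 1.5771 bits

The distribution closer to uniform has higher entropy.
Answer: A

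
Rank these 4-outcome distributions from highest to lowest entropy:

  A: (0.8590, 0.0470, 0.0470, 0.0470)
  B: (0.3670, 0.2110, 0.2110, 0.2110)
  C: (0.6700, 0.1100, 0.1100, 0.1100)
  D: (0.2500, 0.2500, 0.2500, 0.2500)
D > B > C > A

Key insight: Entropy is maximized by uniform distributions and minimized by concentrated distributions.

Entropies:
  H(A) = 0.8103 bits
  H(B) = 1.9516 bits
  H(C) = 1.4380 bits
  H(D) = 2.0000 bits

Ranking: D > B > C > A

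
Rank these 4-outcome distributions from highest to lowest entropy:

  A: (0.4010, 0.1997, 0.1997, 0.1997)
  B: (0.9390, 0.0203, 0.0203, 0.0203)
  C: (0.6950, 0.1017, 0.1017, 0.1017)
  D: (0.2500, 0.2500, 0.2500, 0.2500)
D > A > C > B

Key insight: Entropy is maximized by uniform distributions and minimized by concentrated distributions.

Entropies:
  H(A) = 1.9209 bits
  H(B) = 0.4281 bits
  H(C) = 1.3707 bits
  H(D) = 2.0000 bits

Ranking: D > A > C > B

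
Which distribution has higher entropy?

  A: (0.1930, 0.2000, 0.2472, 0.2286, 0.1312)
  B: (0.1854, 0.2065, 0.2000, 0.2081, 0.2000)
B

Both distributions are close to uniform, making this a harder comparison.

H(A) = 2.2920 bits
H(B) = 2.3208 bits

The distribution closer to uniform has higher entropy.
Answer: B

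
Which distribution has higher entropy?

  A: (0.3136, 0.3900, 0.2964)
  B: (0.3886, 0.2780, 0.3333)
A

Both distributions are close to uniform, making this a harder comparison.

H(A) = 1.5745 bits
H(B) = 1.5717 bits

The distribution closer to uniform has higher entropy.
Answer: A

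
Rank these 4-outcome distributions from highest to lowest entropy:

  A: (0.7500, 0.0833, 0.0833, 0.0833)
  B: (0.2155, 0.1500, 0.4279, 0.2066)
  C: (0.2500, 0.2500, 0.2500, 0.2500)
C > B > A

Key insight: Entropy is maximized by uniform distributions and minimized by concentrated distributions.

- Uniform distributions have maximum entropy log₂(4) = 2.0000 bits
- The more "peaked" or concentrated a distribution, the lower its entropy

Entropies:
  H(A) = 1.2075 bits
  H(B) = 1.8818 bits
  H(C) = 2.0000 bits

Ranking: C > B > A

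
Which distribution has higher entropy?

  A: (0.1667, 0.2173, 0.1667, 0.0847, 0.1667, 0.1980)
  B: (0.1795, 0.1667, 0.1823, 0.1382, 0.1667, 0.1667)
B

Both distributions are close to uniform, making this a harder comparison.

H(A) = 2.5352 bits
H(B) = 2.5795 bits

The distribution closer to uniform has higher entropy.
Answer: B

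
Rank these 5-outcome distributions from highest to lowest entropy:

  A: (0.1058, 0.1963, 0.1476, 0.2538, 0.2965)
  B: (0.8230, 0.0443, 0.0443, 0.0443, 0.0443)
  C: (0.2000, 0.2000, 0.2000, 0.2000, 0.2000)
C > A > B

Key insight: Entropy is maximized by uniform distributions and minimized by concentrated distributions.

- Uniform distributions have maximum entropy log₂(5) = 2.3219 bits
- The more "peaked" or concentrated a distribution, the lower its entropy

Entropies:
  H(A) = 2.2334 bits
  H(B) = 1.0275 bits
  H(C) = 2.3219 bits

Ranking: C > A > B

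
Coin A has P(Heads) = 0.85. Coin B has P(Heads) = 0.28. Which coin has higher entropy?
B

For binary distributions, entropy is maximized at p=0.5 and decreases as p moves toward 0 or 1.

H(A) = H(0.85) = 0.6098 bits
H(B) = H(0.28) = 0.8555 bits

Distribution B (p=0.28) is closer to uniform (p=0.5), so it has higher entropy.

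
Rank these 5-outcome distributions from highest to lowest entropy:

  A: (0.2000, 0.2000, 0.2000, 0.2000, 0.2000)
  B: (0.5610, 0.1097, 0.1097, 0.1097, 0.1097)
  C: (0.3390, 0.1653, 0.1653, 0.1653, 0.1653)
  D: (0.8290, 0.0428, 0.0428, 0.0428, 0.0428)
A > C > B > D

Key insight: Entropy is maximized by uniform distributions and minimized by concentrated distributions.

Entropies:
  H(A) = 2.3219 bits
  H(B) = 1.8672 bits
  H(C) = 2.2459 bits
  H(D) = 1.0020 bits

Ranking: A > C > B > D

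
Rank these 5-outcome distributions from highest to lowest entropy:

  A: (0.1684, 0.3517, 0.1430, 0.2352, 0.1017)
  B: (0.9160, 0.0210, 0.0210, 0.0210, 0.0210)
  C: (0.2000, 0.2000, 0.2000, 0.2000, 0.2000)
C > A > B

Key insight: Entropy is maximized by uniform distributions and minimized by concentrated distributions.

- Uniform distributions have maximum entropy log₂(5) = 2.3219 bits
- The more "peaked" or concentrated a distribution, the lower its entropy

Entropies:
  H(A) = 2.1908 bits
  H(B) = 0.5841 bits
  H(C) = 2.3219 bits

Ranking: C > A > B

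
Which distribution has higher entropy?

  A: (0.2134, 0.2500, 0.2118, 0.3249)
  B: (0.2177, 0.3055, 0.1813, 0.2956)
A

Both distributions are close to uniform, making this a harder comparison.

H(A) = 1.9767 bits
H(B) = 1.9678 bits

The distribution closer to uniform has higher entropy.
Answer: A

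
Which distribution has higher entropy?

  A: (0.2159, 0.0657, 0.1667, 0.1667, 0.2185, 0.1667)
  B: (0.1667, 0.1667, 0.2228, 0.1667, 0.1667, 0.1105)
B

Both distributions are close to uniform, making this a harder comparison.

H(A) = 2.5073 bits
H(B) = 2.5571 bits

The distribution closer to uniform has higher entropy.
Answer: B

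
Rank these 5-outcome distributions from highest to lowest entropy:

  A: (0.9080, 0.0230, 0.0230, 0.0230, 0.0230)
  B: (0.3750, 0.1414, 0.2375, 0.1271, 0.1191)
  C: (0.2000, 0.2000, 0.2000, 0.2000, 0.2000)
C > B > A

Key insight: Entropy is maximized by uniform distributions and minimized by concentrated distributions.

- Uniform distributions have maximum entropy log₂(5) = 2.3219 bits
- The more "peaked" or concentrated a distribution, the lower its entropy

Entropies:
  H(A) = 0.6271 bits
  H(B) = 2.1660 bits
  H(C) = 2.3219 bits

Ranking: C > B > A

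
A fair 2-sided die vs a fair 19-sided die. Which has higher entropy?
19-sided die

Both are uniform distributions; for uniform over n outcomes, H = log₂(n). H(2-sided) = log₂(2) = 1.000 bits and H(19-sided) = log₂(19) = 4.248 bits. More outcomes in a uniform distribution means higher entropy.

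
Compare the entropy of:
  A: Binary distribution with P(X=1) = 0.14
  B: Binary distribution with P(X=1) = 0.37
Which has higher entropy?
B

For binary distributions, entropy is maximized at p=0.5 and decreases as p moves toward 0 or 1.

H(A) = H(0.14) = 0.5842 bits
H(B) = H(0.37) = 0.9507 bits

Distribution B (p=0.37) is closer to uniform (p=0.5), so it has higher entropy.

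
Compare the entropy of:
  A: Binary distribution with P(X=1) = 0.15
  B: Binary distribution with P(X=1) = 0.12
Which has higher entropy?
A

For binary distributions, entropy is maximized at p=0.5 and decreases as p moves toward 0 or 1.

H(A) = H(0.15) = 0.6098 bits
H(B) = H(0.12) = 0.5294 bits

Distribution A (p=0.15) is closer to uniform (p=0.5), so it has higher entropy.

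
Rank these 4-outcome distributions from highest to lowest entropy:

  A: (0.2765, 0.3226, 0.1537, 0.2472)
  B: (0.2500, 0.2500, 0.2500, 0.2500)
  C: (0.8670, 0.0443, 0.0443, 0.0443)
B > A > C

Key insight: Entropy is maximized by uniform distributions and minimized by concentrated distributions.

- Uniform distributions have maximum entropy log₂(4) = 2.0000 bits
- The more "peaked" or concentrated a distribution, the lower its entropy

Entropies:
  H(A) = 1.9530 bits
  H(B) = 2.0000 bits
  H(C) = 0.7764 bits

Ranking: B > A > C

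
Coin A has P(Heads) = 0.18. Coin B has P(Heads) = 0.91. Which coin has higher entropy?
A

For binary distributions, entropy is maximized at p=0.5 and decreases as p moves toward 0 or 1.

H(A) = H(0.18) = 0.6801 bits
H(B) = H(0.91) = 0.4365 bits

Distribution A (p=0.18) is closer to uniform (p=0.5), so it has higher entropy.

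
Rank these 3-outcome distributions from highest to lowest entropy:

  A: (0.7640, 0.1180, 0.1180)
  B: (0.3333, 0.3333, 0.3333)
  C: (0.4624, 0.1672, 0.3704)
B > C > A

Key insight: Entropy is maximized by uniform distributions and minimized by concentrated distributions.

- Uniform distributions have maximum entropy log₂(3) = 1.5850 bits
- The more "peaked" or concentrated a distribution, the lower its entropy

Entropies:
  H(A) = 1.0243 bits
  H(B) = 1.5850 bits
  H(C) = 1.4767 bits

Ranking: B > C > A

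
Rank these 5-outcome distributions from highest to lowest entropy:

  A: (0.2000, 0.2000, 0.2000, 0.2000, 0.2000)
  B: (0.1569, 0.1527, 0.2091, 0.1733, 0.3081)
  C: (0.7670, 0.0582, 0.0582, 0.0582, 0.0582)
A > B > C

Key insight: Entropy is maximized by uniform distributions and minimized by concentrated distributions.

- Uniform distributions have maximum entropy log₂(5) = 2.3219 bits
- The more "peaked" or concentrated a distribution, the lower its entropy

Entropies:
  H(A) = 2.3219 bits
  H(B) = 2.2668 bits
  H(C) = 1.2492 bits

Ranking: A > B > C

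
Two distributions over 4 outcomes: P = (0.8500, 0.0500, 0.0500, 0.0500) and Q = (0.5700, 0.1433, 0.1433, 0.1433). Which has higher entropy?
Q

P is highly concentrated on one outcome (85%), making it nearly deterministic. Q spreads its mass more evenly (max 57%). The more spread-out distribution has higher entropy: H(P) ≈ 0.848 bits, H(Q) ≈ 1.667 bits.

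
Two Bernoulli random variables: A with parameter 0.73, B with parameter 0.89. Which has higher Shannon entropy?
A

For binary distributions, entropy is maximized at p=0.5 and decreases as p moves toward 0 or 1.

H(A) = H(0.73) = 0.8415 bits
H(B) = H(0.89) = 0.4999 bits

Distribution A (p=0.73) is closer to uniform (p=0.5), so it has higher entropy.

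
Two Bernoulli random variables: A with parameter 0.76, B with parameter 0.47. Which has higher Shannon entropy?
B

For binary distributions, entropy is maximized at p=0.5 and decreases as p moves toward 0 or 1.

H(A) = H(0.76) = 0.7950 bits
H(B) = H(0.47) = 0.9974 bits

Distribution B (p=0.47) is closer to uniform (p=0.5), so it has higher entropy.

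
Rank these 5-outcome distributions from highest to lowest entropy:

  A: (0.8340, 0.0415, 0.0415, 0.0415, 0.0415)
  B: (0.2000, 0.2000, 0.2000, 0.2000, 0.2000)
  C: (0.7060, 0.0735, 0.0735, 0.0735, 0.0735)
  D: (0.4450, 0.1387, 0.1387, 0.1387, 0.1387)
B > D > C > A

Key insight: Entropy is maximized by uniform distributions and minimized by concentrated distributions.

Entropies:
  H(A) = 0.9805 bits
  H(B) = 2.3219 bits
  H(C) = 1.4618 bits
  H(D) = 2.1013 bits

Ranking: B > D > C > A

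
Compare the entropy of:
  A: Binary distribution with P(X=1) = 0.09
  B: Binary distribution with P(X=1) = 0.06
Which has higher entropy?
A

For binary distributions, entropy is maximized at p=0.5 and decreases as p moves toward 0 or 1.

H(A) = H(0.09) = 0.4365 bits
H(B) = H(0.06) = 0.3274 bits

Distribution A (p=0.09) is closer to uniform (p=0.5), so it has higher entropy.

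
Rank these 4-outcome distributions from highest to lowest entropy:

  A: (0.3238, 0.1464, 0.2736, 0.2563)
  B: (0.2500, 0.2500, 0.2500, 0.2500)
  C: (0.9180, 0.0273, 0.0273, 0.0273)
B > A > C

Key insight: Entropy is maximized by uniform distributions and minimized by concentrated distributions.

- Uniform distributions have maximum entropy log₂(4) = 2.0000 bits
- The more "peaked" or concentrated a distribution, the lower its entropy

Entropies:
  H(A) = 1.9475 bits
  H(B) = 2.0000 bits
  H(C) = 0.5392 bits

Ranking: B > A > C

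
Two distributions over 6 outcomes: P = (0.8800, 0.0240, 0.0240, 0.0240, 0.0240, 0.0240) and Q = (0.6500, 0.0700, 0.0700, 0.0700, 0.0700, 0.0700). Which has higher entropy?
Q

P is highly concentrated on one outcome (88%), making it nearly deterministic. Q spreads its mass more evenly (max 65%). The more spread-out distribution has higher entropy: H(P) ≈ 0.808 bits, H(Q) ≈ 1.747 bits.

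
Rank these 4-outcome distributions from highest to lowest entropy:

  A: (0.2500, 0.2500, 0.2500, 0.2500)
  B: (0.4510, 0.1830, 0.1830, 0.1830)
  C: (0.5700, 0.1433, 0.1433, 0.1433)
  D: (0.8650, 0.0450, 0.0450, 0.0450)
A > B > C > D

Key insight: Entropy is maximized by uniform distributions and minimized by concentrated distributions.

Entropies:
  H(A) = 2.0000 bits
  H(B) = 1.8632 bits
  H(C) = 1.6673 bits
  H(D) = 0.7850 bits

Ranking: A > B > C > D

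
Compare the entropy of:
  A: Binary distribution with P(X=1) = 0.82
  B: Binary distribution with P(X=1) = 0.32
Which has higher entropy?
B

For binary distributions, entropy is maximized at p=0.5 and decreases as p moves toward 0 or 1.

H(A) = H(0.82) = 0.6801 bits
H(B) = H(0.32) = 0.9044 bits

Distribution B (p=0.32) is closer to uniform (p=0.5), so it has higher entropy.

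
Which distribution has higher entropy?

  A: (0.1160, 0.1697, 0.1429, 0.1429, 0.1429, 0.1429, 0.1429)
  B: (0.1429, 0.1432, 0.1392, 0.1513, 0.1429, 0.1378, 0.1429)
B

Both distributions are close to uniform, making this a harder comparison.

H(A) = 2.8000 bits
H(B) = 2.8068 bits

The distribution closer to uniform has higher entropy.
Answer: B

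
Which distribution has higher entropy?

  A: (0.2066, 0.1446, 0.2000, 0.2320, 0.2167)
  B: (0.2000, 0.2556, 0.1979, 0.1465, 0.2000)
A

Both distributions are close to uniform, making this a harder comparison.

H(A) = 2.3050 bits
H(B) = 2.3003 bits

The distribution closer to uniform has higher entropy.
Answer: A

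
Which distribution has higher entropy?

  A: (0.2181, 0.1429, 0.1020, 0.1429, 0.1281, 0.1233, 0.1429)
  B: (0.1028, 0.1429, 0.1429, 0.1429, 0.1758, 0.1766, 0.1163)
B

Both distributions are close to uniform, making this a harder comparison.

H(A) = 2.7702 bits
H(B) = 2.7841 bits

The distribution closer to uniform has higher entropy.
Answer: B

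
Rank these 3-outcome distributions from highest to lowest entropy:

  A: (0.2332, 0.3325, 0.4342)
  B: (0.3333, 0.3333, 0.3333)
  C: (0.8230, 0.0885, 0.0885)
B > A > C

Key insight: Entropy is maximized by uniform distributions and minimized by concentrated distributions.

- Uniform distributions have maximum entropy log₂(3) = 1.5850 bits
- The more "peaked" or concentrated a distribution, the lower its entropy

Entropies:
  H(A) = 1.5406 bits
  H(B) = 1.5850 bits
  H(C) = 0.8505 bits

Ranking: B > A > C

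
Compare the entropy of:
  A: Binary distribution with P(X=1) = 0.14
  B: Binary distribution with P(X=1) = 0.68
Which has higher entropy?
B

For binary distributions, entropy is maximized at p=0.5 and decreases as p moves toward 0 or 1.

H(A) = H(0.14) = 0.5842 bits
H(B) = H(0.68) = 0.9044 bits

Distribution B (p=0.68) is closer to uniform (p=0.5), so it has higher entropy.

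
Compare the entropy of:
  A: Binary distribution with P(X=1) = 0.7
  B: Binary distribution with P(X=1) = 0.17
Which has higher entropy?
A

For binary distributions, entropy is maximized at p=0.5 and decreases as p moves toward 0 or 1.

H(A) = H(0.7) = 0.8813 bits
H(B) = H(0.17) = 0.6577 bits

Distribution A (p=0.7) is closer to uniform (p=0.5), so it has higher entropy.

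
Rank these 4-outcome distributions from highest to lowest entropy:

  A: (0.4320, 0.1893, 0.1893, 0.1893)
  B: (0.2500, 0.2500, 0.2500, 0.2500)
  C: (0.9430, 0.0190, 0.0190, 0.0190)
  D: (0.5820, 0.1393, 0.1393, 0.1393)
B > A > D > C

Key insight: Entropy is maximized by uniform distributions and minimized by concentrated distributions.

Entropies:
  H(A) = 1.8869 bits
  H(B) = 2.0000 bits
  H(C) = 0.4058 bits
  H(D) = 1.6430 bits

Ranking: B > A > D > C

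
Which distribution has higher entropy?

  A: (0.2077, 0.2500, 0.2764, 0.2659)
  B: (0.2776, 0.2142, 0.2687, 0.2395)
B

Both distributions are close to uniform, making this a harder comparison.

H(A) = 1.9919 bits
H(B) = 1.9927 bits

The distribution closer to uniform has higher entropy.
Answer: B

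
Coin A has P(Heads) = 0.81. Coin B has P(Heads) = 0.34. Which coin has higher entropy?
B

For binary distributions, entropy is maximized at p=0.5 and decreases as p moves toward 0 or 1.

H(A) = H(0.81) = 0.7015 bits
H(B) = H(0.34) = 0.9248 bits

Distribution B (p=0.34) is closer to uniform (p=0.5), so it has higher entropy.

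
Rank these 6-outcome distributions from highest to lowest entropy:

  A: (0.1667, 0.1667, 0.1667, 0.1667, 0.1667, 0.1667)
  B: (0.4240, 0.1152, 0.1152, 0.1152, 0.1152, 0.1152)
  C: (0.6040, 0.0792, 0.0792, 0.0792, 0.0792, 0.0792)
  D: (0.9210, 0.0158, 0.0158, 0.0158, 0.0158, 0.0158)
A > B > C > D

Key insight: Entropy is maximized by uniform distributions and minimized by concentrated distributions.

Entropies:
  H(A) = 2.5850 bits
  H(B) = 2.3207 bits
  H(C) = 1.8880 bits
  H(D) = 0.5821 bits

Ranking: A > B > C > D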